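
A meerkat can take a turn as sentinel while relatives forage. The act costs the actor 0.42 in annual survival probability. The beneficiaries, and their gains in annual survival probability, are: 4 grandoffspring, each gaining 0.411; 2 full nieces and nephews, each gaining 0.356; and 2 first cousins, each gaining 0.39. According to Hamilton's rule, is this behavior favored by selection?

Hamilton's rule: the trait is favored when the sum of r·B over every recipient exceeds the actor's cost C.
r to a grandoffspring = 0.25 (two parent–offspring links: r = (1/2)^2 = 1/4).
r to a full niece or nephew = 0.25 (full aunt/uncle↔niece/nephew: two paths of length 3 through the shared grandparent pair: r = 2·(1/2)^3 = 1/4).
r to a first cousin = 0.125 (first cousins share one grandparent pair — two paths of length 4: r = 2·(1/2)^4 = 1/8).
Summing one r·B term per recipient: 4·0.25·0.411 + 2·0.25·0.356 + 2·0.125·0.39 = 0.6865.
0.6865 > 0.42: the indirect benefit exceeds the cost.

Yes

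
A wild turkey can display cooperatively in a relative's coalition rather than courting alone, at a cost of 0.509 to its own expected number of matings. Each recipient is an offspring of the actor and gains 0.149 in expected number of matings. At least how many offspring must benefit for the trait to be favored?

r to an offspring = 1/2 (one parent–offspring link: r = (1/2)^1 = 1/2).
Hamilton's rule: n·r·B > C  ⇒  n > C/(r·B) = 0.509/(0.5·0.149) = 6.832.
The smallest integer exceeding 6.832 is 7.

7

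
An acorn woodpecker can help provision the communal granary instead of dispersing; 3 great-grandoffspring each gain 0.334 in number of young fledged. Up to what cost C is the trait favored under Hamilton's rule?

0.12525

r to a great-grandoffspring = 1/8 (three parent–offspring links: r = (1/2)^3 = 1/8).
Hamilton's rule: n·r·B > C, so the trait is favored while C < n·r·B = 3·0.125·0.334 = 0.12525.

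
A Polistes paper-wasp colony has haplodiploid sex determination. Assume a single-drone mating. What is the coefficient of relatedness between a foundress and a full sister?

0.75

Haplodiploid full sisters inherit their father's entire haploid genome identically (contributing 1/2) and on average half of their mother's contribution (1/2 · 1/2 = 1/4); r = 1/2 + 1/4 = 3/4.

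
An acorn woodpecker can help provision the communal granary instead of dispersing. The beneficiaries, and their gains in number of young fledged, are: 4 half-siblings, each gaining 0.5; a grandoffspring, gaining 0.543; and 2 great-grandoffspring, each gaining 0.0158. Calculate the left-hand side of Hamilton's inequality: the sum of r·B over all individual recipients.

r to a half-sibling = 1/4 (half-sibs share one parent — one path of length 2: r = (1/2)^2 = 1/4).
r to a grandoffspring = 0.25 (two parent–offspring links: r = (1/2)^2 = 1/4).
r to a great-grandoffspring = 0.125 (three parent–offspring links: r = (1/2)^3 = 1/8).
Summing one r·B term per recipient: 4·0.25·0.5 + 1·0.25·0.543 + 2·0.125·0.0158 = 0.6397.

0.6397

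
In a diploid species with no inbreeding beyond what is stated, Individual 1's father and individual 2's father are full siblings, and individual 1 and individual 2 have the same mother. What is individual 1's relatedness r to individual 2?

With two independent routes of shared ancestry, r is the sum of the two contributions.
Individual 1 and individual 2 are related in two ways: first cousins through their fathers (r = 1/8) and half-sibs through their shared mother (r = 1/4).
r = 1/8 + 1/4 = 3/8 = 0.375.

0.375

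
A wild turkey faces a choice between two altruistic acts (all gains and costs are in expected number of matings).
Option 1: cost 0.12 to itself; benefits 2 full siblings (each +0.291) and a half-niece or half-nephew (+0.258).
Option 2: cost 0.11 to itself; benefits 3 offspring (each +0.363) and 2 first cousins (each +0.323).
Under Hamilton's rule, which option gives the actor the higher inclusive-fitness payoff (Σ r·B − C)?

Option 1: r to a full sibling = 0.5.
Option 1: r to a half-niece or half-nephew = 0.125.
Option 1: Σ r·B − C = (2·0.5·0.291 + 1·0.125·0.258) − 0.12 = 0.20325.
Option 2: r to an offspring = 0.5.
Option 2: r to a first cousin = 0.125.
Option 2: Σ r·B − C = (3·0.5·0.363 + 2·0.125·0.323) − 0.11 = 0.51525.
Option 2 has the higher net inclusive-fitness payoff.

Option 2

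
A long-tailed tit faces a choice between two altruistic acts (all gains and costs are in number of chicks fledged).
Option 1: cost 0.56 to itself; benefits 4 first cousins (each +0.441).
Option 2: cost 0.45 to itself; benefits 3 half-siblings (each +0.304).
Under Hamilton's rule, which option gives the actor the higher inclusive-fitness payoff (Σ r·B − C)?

Option 1: r to a first cousin = 0.125.
Option 1: Σ r·B − C = (4·0.125·0.441) − 0.56 = -0.3395.
Option 2: r to a half-sibling = 0.25.
Option 2: Σ r·B − C = (3·0.25·0.304) − 0.45 = -0.222.
Option 2 has the higher net inclusive-fitness payoff.

Option 2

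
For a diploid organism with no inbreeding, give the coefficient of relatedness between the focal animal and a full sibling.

Full sibs share both parents — two paths of length 2: r = 2·(1/2)^2 = 1/2.

0.5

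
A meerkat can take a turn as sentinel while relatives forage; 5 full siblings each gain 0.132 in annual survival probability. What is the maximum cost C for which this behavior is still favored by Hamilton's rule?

0.33

r to a full sibling = 1/2 (full sibs share both parents — two paths of length 2: r = 2·(1/2)^2 = 1/2).
Hamilton's rule: n·r·B > C, so the trait is favored while C < n·r·B = 5·0.5·0.132 = 0.33.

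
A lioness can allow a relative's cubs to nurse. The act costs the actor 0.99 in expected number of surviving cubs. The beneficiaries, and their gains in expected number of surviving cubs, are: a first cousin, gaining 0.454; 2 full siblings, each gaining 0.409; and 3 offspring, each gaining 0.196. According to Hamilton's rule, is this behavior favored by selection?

Hamilton's rule: the trait is favored when the sum of r·B over every recipient exceeds the actor's cost C.
r to a first cousin = 1/8 (first cousins share one grandparent pair — two paths of length 4: r = 2·(1/2)^4 = 1/8).
r to a full sibling = 0.5 (full sibs share both parents — two paths of length 2: r = 2·(1/2)^2 = 1/2).
r to an offspring = 0.5 (one parent–offspring link: r = (1/2)^1 = 1/2).
Summing one r·B term per recipient: 1·0.125·0.454 + 2·0.5·0.409 + 3·0.5·0.196 = 0.75975.
0.75975 < 0.99: the indirect benefit is less than the cost.

No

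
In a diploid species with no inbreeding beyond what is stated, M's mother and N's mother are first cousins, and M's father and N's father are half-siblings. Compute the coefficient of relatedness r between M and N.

0.09375

Wright's path rule: contributions from independent ancestry routes add.
M and N are related in two ways: second cousins through their mothers (r = 1/32) and half first cousins through their fathers (r = 1/16).
r = 1/32 + 1/16 = 3/32 = 0.09375.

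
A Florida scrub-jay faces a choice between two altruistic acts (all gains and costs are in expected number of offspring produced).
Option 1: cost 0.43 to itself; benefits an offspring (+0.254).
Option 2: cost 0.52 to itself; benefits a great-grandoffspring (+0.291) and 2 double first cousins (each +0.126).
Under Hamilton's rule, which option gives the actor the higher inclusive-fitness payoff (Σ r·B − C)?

Option 1: r to an offspring = 0.5.
Option 1: Σ r·B − C = (1·0.5·0.254) − 0.43 = -0.303.
Option 2: r to a great-grandoffspring = 0.125.
Option 2: r to a double first cousin = 0.25.
Option 2: Σ r·B − C = (1·0.125·0.291 + 2·0.25·0.126) − 0.52 = -0.420625.
Option 1 has the higher net inclusive-fitness payoff.

Option 1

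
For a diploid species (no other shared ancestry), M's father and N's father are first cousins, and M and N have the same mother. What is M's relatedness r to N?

Relatedness sums over independent paths through distinct common ancestors.
M and N are related in two ways: second cousins through their fathers (r = 1/32) and half-sibs through their shared mother (r = 1/4).
r = 1/32 + 1/4 = 0.28125.

0.28125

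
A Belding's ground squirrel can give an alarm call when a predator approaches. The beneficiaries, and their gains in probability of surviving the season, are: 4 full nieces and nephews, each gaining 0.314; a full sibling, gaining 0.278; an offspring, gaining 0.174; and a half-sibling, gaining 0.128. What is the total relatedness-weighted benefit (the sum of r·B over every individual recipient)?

r to a full niece or nephew = 0.25 (full aunt/uncle↔niece/nephew: two paths of length 3 through the shared grandparent pair: r = 2·(1/2)^3 = 1/4).
r to a full sibling = 1/2 (full sibs share both parents — two paths of length 2: r = 2·(1/2)^2 = 1/2).
r to an offspring = 1/2 (one parent–offspring link: r = (1/2)^1 = 1/2).
r to a half-sibling = 1/4 (half-sibs share one parent — one path of length 2: r = (1/2)^2 = 1/4).
Summing one r·B term per recipient: 4·0.25·0.314 + 1·0.5·0.278 + 1·0.5·0.174 + 1·0.25·0.128 = 0.572.

0.572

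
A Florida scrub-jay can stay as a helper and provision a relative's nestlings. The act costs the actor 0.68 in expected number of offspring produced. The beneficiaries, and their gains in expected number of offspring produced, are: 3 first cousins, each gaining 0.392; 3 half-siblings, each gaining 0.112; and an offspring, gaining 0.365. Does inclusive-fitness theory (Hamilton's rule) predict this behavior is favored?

No

Hamilton's rule: the trait is favored when the sum of r·B over every recipient exceeds the actor's cost C.
r to a first cousin = 0.125 (first cousins share one grandparent pair — two paths of length 4: r = 2·(1/2)^4 = 1/8).
r to a half-sibling = 1/4 (half-sibs share one parent — one path of length 2: r = (1/2)^2 = 1/4).
r to an offspring = 1/2 (one parent–offspring link: r = (1/2)^1 = 1/2).
Summing one r·B term per recipient: 3·0.125·0.392 + 3·0.25·0.112 + 1·0.5·0.365 = 0.4135.
0.4135 < 0.68: the indirect benefit is less than the cost.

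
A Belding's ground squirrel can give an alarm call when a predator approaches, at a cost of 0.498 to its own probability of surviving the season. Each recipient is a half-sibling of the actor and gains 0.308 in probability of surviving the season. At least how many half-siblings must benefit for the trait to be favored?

r to a half-sibling = 0.25 (half-sibs share one parent — one path of length 2: r = (1/2)^2 = 1/4).
Hamilton's rule: n·r·B > C  ⇒  n > C/(r·B) = 0.498/(0.25·0.308) = 6.468.
The smallest integer exceeding 6.468 is 7.

7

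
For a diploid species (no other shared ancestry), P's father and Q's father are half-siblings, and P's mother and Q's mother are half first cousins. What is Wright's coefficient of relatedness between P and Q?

0.078125

Wright's path rule: contributions from independent ancestry routes add.
P and Q are related in two ways: half first cousins through their fathers (r = 1/16) and half second cousins through their mothers (r = 1/64).
r = 1/16 + 1/64 = 0.078125.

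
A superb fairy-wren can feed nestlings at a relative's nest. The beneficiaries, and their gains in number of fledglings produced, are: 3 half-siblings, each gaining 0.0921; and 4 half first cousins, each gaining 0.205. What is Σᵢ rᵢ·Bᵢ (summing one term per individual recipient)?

r to a half-sibling = 1/4 (half-sibs share one parent — one path of length 2: r = (1/2)^2 = 1/4).
r to a half first cousin = 0.0625 (half first cousins share one grandparent — one path of length 4: r = (1/2)^4 = 1/16).
Summing one r·B term per recipient: 3·0.25·0.0921 + 4·0.0625·0.205 = 0.120325.

0.120325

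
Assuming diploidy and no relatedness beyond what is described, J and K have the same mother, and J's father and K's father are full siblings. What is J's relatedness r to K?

0.375

With two independent routes of shared ancestry, r is the sum of the two contributions.
J and K are related in two ways: half-sibs through their shared mother (r = 1/4) and first cousins through their fathers (r = 1/8).
r = 1/4 + 1/8 = 3/8 = 0.375.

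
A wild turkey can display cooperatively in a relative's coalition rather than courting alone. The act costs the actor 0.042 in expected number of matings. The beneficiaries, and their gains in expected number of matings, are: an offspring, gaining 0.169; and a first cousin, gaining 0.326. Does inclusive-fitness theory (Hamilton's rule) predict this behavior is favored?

Hamilton's rule: the trait is favored when the sum of r·B over every recipient exceeds the actor's cost C.
r to an offspring = 1/2 (one parent–offspring link: r = (1/2)^1 = 1/2).
r to a first cousin = 1/8 (first cousins share one grandparent pair — two paths of length 4: r = 2·(1/2)^4 = 1/8).
Summing one r·B term per recipient: 1·0.5·0.169 + 1·0.125·0.326 = 0.12525.
0.12525 > 0.042: the indirect benefit exceeds the cost.

Yes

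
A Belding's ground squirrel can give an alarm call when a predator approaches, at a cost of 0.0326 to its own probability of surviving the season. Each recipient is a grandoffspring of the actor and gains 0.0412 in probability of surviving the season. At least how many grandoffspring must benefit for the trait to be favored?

4

r to a grandoffspring = 1/4 (two parent–offspring links: r = (1/2)^2 = 1/4).
Hamilton's rule: n·r·B > C  ⇒  n > C/(r·B) = 0.0326/(0.25·0.0412) = 3.165.
The smallest integer exceeding 3.165 is 4.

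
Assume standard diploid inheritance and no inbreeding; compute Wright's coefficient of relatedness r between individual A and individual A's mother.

Each parent–offspring link contributes a factor of 1/2, and independent paths through distinct common ancestors add.
One parent–offspring link: r = (1/2)^1 = 1/2.

0.5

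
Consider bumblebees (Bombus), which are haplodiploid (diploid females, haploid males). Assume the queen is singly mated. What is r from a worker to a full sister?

0.75

Haplodiploid full sisters inherit their father's entire haploid genome identically (contributing 1/2) and on average half of their mother's contribution (1/2 · 1/2 = 1/4); r = 1/2 + 1/4 = 3/4.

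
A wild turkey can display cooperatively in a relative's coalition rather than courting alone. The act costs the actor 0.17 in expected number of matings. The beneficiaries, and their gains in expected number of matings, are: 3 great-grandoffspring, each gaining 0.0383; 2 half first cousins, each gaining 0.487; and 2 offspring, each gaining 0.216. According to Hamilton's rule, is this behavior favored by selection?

Hamilton's rule: the trait is favored when the sum of r·B over every recipient exceeds the actor's cost C.
r to a great-grandoffspring = 0.125 (three parent–offspring links: r = (1/2)^3 = 1/8).
r to a half first cousin = 0.0625 (half first cousins share one grandparent — one path of length 4: r = (1/2)^4 = 1/16).
r to an offspring = 0.5 (one parent–offspring link: r = (1/2)^1 = 1/2).
Summing one r·B term per recipient: 3·0.125·0.0383 + 2·0.0625·0.487 + 2·0.5·0.216 = 0.2912375.
0.2912375 > 0.17: the indirect benefit exceeds the cost.

Yes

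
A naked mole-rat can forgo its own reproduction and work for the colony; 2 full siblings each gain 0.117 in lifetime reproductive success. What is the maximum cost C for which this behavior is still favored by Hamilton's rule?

0.117

r to a full sibling = 1/2 (full sibs share both parents — two paths of length 2: r = 2·(1/2)^2 = 1/2).
Hamilton's rule: n·r·B > C, so the trait is favored while C < n·r·B = 2·0.5·0.117 = 0.117.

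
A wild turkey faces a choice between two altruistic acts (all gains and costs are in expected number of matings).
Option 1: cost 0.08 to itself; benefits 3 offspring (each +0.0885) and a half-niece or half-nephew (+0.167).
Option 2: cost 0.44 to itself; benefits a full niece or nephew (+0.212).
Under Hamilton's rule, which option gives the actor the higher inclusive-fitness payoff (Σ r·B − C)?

Option 1: r to an offspring = 0.5.
Option 1: r to a half-niece or half-nephew = 0.125.
Option 1: Σ r·B − C = (3·0.5·0.0885 + 1·0.125·0.167) − 0.08 = 0.073625.
Option 2: r to a full niece or nephew = 0.25.
Option 2: Σ r·B − C = (1·0.25·0.212) − 0.44 = -0.387.
Option 1 has the higher net inclusive-fitness payoff.

Option 1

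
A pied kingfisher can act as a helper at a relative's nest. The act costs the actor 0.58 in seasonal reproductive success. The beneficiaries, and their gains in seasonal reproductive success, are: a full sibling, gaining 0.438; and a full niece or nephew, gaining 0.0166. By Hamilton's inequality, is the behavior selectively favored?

No

Hamilton's rule: the trait is favored when the sum of r·B over every recipient exceeds the actor's cost C.
r to a full sibling = 0.5 (full sibs share both parents — two paths of length 2: r = 2·(1/2)^2 = 1/2).
r to a full niece or nephew = 1/4 (full aunt/uncle↔niece/nephew: two paths of length 3 through the shared grandparent pair: r = 2·(1/2)^3 = 1/4).
Summing one r·B term per recipient: 1·0.5·0.438 + 1·0.25·0.0166 = 0.22315.
0.22315 < 0.58: the indirect benefit is less than the cost.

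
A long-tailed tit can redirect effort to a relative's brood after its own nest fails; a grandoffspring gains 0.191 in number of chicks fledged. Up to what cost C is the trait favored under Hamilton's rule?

r to a grandoffspring = 0.25 (two parent–offspring links: r = (1/2)^2 = 1/4).
Hamilton's rule: n·r·B > C, so the trait is favored while C < n·r·B = 1·0.25·0.191 = 0.04775.

0.04775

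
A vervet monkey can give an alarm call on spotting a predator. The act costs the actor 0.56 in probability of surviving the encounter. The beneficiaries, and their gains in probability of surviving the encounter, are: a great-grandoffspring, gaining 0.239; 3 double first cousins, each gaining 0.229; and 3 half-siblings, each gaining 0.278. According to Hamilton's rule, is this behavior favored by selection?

No

Hamilton's rule: the trait is favored when the sum of r·B over every recipient exceeds the actor's cost C.
r to a great-grandoffspring = 1/8 (three parent–offspring links: r = (1/2)^3 = 1/8).
r to a double first cousin = 0.25 (double first cousins share both grandparent pairs — four paths of length 4: r = 4·(1/2)^4 = 1/4).
r to a half-sibling = 0.25 (half-sibs share one parent — one path of length 2: r = (1/2)^2 = 1/4).
Summing one r·B term per recipient: 1·0.125·0.239 + 3·0.25·0.229 + 3·0.25·0.278 = 0.410125.
0.410125 < 0.56: the indirect benefit is less than the cost.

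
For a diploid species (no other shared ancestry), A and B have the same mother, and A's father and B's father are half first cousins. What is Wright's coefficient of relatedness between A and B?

Relatedness sums over independent paths through distinct common ancestors.
A and B are related in two ways: half-sibs through their shared mother (r = 1/4) and half second cousins through their fathers (r = 1/64).
r = 1/4 + 1/64 = 0.265625.

0.265625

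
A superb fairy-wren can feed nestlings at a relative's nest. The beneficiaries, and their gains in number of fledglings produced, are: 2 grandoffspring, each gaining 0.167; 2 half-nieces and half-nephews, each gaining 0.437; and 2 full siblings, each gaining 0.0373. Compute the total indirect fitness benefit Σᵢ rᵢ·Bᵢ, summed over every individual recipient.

0.23005

r to a grandoffspring = 1/4 (two parent–offspring links: r = (1/2)^2 = 1/4).
r to a half-niece or half-nephew = 0.125 (half-aunt/uncle↔niece/nephew: one path of length 3: r = (1/2)^3 = 1/8).
r to a full sibling = 0.5 (full sibs share both parents — two paths of length 2: r = 2·(1/2)^2 = 1/2).
Summing one r·B term per recipient: 2·0.25·0.167 + 2·0.125·0.437 + 2·0.5·0.0373 = 0.23005.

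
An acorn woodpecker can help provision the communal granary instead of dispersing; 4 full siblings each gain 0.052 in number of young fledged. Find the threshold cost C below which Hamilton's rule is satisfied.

0.104

r to a full sibling = 1/2 (full sibs share both parents — two paths of length 2: r = 2·(1/2)^2 = 1/2).
Hamilton's rule: n·r·B > C, so the trait is favored while C < n·r·B = 4·0.5·0.052 = 0.104.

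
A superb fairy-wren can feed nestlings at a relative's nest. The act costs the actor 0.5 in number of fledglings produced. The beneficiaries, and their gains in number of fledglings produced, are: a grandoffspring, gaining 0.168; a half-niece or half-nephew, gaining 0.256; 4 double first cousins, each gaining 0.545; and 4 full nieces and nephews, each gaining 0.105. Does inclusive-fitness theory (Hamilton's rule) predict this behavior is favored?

Yes

Hamilton's rule: the trait is favored when the sum of r·B over every recipient exceeds the actor's cost C.
r to a grandoffspring = 0.25 (two parent–offspring links: r = (1/2)^2 = 1/4).
r to a half-niece or half-nephew = 1/8 (half-aunt/uncle↔niece/nephew: one path of length 3: r = (1/2)^3 = 1/8).
r to a double first cousin = 0.25 (double first cousins share both grandparent pairs — four paths of length 4: r = 4·(1/2)^4 = 1/4).
r to a full niece or nephew = 1/4 (full aunt/uncle↔niece/nephew: two paths of length 3 through the shared grandparent pair: r = 2·(1/2)^3 = 1/4).
Summing one r·B term per recipient: 1·0.25·0.168 + 1·0.125·0.256 + 4·0.25·0.545 + 4·0.25·0.105 = 0.724.
0.724 > 0.5: the indirect benefit exceeds the cost.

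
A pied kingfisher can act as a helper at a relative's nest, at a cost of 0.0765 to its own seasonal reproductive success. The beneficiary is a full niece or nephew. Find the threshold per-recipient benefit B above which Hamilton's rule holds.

r to a full niece or nephew = 1/4 (full aunt/uncle↔niece/nephew: two paths of length 3 through the shared grandparent pair: r = 2·(1/2)^3 = 1/4).
Hamilton's rule with n recipients of equal r: n·r·B > C, so B > C/(n·r) = 0.0765/(1·0.25) = 0.306.

0.306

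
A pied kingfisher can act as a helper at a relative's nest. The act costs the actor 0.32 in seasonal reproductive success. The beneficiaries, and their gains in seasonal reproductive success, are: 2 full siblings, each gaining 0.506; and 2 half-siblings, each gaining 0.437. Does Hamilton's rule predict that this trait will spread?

Hamilton's rule: the trait is favored when the sum of r·B over every recipient exceeds the actor's cost C.
r to a full sibling = 0.5 (full sibs share both parents — two paths of length 2: r = 2·(1/2)^2 = 1/2).
r to a half-sibling = 1/4 (half-sibs share one parent — one path of length 2: r = (1/2)^2 = 1/4).
Summing one r·B term per recipient: 2·0.5·0.506 + 2·0.25·0.437 = 0.7245.
0.7245 > 0.32: the indirect benefit exceeds the cost.

Yes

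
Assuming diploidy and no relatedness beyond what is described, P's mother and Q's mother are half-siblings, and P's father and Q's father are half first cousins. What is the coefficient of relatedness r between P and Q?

0.078125

Independent pedigree routes through distinct common ancestors add.
P and Q are related in two ways: half first cousins through their mothers (r = 1/16) and half second cousins through their fathers (r = 1/64).
r = 1/16 + 1/64 = 0.078125.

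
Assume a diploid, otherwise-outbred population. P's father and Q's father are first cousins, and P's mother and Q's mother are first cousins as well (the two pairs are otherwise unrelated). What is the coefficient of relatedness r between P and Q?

0.0625

Relatedness sums over independent paths through distinct common ancestors.
P and Q are related in two ways: second cousins through their fathers (r = 1/32) and second cousins through their mothers (r = 1/32).
r = 1/32 + 1/32 = 1/16 = 0.0625.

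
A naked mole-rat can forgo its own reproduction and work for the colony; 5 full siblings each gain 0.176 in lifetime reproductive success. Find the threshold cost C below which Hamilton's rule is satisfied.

0.44

r to a full sibling = 0.5 (full sibs share both parents — two paths of length 2: r = 2·(1/2)^2 = 1/2).
Hamilton's rule: n·r·B > C, so the trait is favored while C < n·r·B = 5·0.5·0.176 = 0.44.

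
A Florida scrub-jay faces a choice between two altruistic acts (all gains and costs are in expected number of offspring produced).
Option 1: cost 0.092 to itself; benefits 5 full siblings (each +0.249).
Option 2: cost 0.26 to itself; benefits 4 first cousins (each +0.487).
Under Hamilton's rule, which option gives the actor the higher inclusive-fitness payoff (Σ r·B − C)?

Option 1: r to a full sibling = 0.5.
Option 1: Σ r·B − C = (5·0.5·0.249) − 0.092 = 0.5305.
Option 2: r to a first cousin = 0.125.
Option 2: Σ r·B − C = (4·0.125·0.487) − 0.26 = -0.0165.
Option 1 has the higher net inclusive-fitness payoff.

Option 1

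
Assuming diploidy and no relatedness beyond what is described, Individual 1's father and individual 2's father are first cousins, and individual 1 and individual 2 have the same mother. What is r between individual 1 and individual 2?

With two independent routes of shared ancestry, r is the sum of the two contributions.
Individual 1 and individual 2 are related in two ways: second cousins through their fathers (r = 1/32) and half-sibs through their shared mother (r = 1/4).
r = 1/32 + 1/4 = 0.28125.

0.28125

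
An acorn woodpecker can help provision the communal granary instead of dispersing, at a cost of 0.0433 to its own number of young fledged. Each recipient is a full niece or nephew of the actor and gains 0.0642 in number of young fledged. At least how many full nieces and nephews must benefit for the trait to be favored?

r to a full niece or nephew = 1/4 (full aunt/uncle↔niece/nephew: two paths of length 3 through the shared grandparent pair: r = 2·(1/2)^3 = 1/4).
Hamilton's rule: n·r·B > C  ⇒  n > C/(r·B) = 0.0433/(0.25·0.0642) = 2.698.
The smallest integer exceeding 2.698 is 3.

3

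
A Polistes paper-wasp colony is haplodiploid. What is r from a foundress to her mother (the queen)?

One meiotic link between diploid queen and diploid daughter: r = 1/2.

0.5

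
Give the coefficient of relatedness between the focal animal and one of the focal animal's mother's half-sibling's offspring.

Each parent–offspring link contributes a factor of 1/2, and independent paths through distinct common ancestors add.
Half first cousins share one grandparent — one path of length 4: r = (1/2)^4 = 1/16.

0.0625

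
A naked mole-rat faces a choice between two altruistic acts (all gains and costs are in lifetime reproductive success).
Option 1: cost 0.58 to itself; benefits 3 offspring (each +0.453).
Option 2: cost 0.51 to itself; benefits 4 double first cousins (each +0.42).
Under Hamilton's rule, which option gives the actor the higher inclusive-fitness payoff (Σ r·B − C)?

Option 1: r to an offspring = 0.5.
Option 1: Σ r·B − C = (3·0.5·0.453) − 0.58 = 0.0995.
Option 2: r to a double first cousin = 0.25.
Option 2: Σ r·B − C = (4·0.25·0.42) − 0.51 = -0.09.
Option 1 has the higher net inclusive-fitness payoff.

Option 1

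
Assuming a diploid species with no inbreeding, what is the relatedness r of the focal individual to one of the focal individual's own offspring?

0.5

Each parent–offspring link contributes a factor of 1/2, and independent paths through distinct common ancestors add.
One parent–offspring link: r = (1/2)^1 = 1/2.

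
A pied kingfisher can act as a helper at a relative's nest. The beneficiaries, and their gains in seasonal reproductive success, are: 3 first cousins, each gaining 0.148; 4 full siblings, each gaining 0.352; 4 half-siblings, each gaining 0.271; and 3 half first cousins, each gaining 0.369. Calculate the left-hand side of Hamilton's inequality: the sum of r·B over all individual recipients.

r to a first cousin = 1/8 (first cousins share one grandparent pair — two paths of length 4: r = 2·(1/2)^4 = 1/8).
r to a full sibling = 0.5 (full sibs share both parents — two paths of length 2: r = 2·(1/2)^2 = 1/2).
r to a half-sibling = 0.25 (half-sibs share one parent — one path of length 2: r = (1/2)^2 = 1/4).
r to a half first cousin = 0.0625 (half first cousins share one grandparent — one path of length 4: r = (1/2)^4 = 1/16).
Summing one r·B term per recipient: 3·0.125·0.148 + 4·0.5·0.352 + 4·0.25·0.271 + 3·0.0625·0.369 = 1.0996875.

1.0996875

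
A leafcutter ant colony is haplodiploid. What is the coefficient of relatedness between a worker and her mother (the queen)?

One meiotic link between diploid queen and diploid daughter: r = 1/2.

0.5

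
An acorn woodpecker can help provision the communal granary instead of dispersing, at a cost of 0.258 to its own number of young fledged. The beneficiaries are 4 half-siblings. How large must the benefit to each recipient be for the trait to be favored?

r to a half-sibling = 0.25 (half-sibs share one parent — one path of length 2: r = (1/2)^2 = 1/4).
Hamilton's rule with n recipients of equal r: n·r·B > C, so B > C/(n·r) = 0.258/(4·0.25) = 0.258.

0.258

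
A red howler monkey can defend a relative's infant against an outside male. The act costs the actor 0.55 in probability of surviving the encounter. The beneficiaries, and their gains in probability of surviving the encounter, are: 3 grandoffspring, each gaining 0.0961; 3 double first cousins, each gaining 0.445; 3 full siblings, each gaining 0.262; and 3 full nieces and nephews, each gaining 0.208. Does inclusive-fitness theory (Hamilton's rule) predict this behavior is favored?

Yes

Hamilton's rule: the trait is favored when the sum of r·B over every recipient exceeds the actor's cost C.
r to a grandoffspring = 1/4 (two parent–offspring links: r = (1/2)^2 = 1/4).
r to a double first cousin = 0.25 (double first cousins share both grandparent pairs — four paths of length 4: r = 4·(1/2)^4 = 1/4).
r to a full sibling = 0.5 (full sibs share both parents — two paths of length 2: r = 2·(1/2)^2 = 1/2).
r to a full niece or nephew = 0.25 (full aunt/uncle↔niece/nephew: two paths of length 3 through the shared grandparent pair: r = 2·(1/2)^3 = 1/4).
Summing one r·B term per recipient: 3·0.25·0.0961 + 3·0.25·0.445 + 3·0.5·0.262 + 3·0.25·0.208 = 0.954825.
0.954825 > 0.55: the indirect benefit exceeds the cost.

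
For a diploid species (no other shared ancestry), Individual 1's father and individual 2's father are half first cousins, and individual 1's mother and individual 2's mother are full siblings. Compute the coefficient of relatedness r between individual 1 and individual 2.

0.140625

With two independent routes of shared ancestry, r is the sum of the two contributions.
Individual 1 and individual 2 are related in two ways: half second cousins through their fathers (r = 1/64) and first cousins through their mothers (r = 1/8).
r = 1/64 + 1/8 = 9/64 = 0.140625.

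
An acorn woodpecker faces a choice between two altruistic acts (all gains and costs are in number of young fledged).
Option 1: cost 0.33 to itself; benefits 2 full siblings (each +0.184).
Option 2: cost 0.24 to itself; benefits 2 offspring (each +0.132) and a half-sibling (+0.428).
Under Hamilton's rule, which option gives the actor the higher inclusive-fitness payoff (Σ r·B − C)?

Option 1: r to a full sibling = 0.5.
Option 1: Σ r·B − C = (2·0.5·0.184) − 0.33 = -0.146.
Option 2: r to an offspring = 0.5.
Option 2: r to a half-sibling = 0.25.
Option 2: Σ r·B − C = (2·0.5·0.132 + 1·0.25·0.428) − 0.24 = -0.001.
Option 2 has the higher net inclusive-fitness payoff.

Option 2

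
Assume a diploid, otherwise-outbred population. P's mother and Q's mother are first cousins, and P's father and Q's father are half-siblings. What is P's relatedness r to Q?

Wright's path rule: contributions from independent ancestry routes add.
P and Q are related in two ways: second cousins through their mothers (r = 1/32) and half first cousins through their fathers (r = 1/16).
r = 1/32 + 1/16 = 3/32 = 0.09375.

0.09375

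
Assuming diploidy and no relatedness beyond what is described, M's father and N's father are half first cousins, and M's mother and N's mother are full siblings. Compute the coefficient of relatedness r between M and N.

0.140625

Independent pedigree routes through distinct common ancestors add.
M and N are related in two ways: half second cousins through their fathers (r = 1/64) and first cousins through their mothers (r = 1/8).
r = 1/64 + 1/8 = 9/64 = 0.140625.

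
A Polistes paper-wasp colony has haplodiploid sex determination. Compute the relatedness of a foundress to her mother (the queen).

One meiotic link between diploid queen and diploid daughter: r = 1/2.

0.5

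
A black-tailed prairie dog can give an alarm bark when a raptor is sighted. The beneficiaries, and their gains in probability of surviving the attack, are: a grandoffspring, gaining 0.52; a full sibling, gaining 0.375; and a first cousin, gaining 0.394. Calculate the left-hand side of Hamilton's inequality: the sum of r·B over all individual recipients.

r to a grandoffspring = 0.25 (two parent–offspring links: r = (1/2)^2 = 1/4).
r to a full sibling = 1/2 (full sibs share both parents — two paths of length 2: r = 2·(1/2)^2 = 1/2).
r to a first cousin = 1/8 (first cousins share one grandparent pair — two paths of length 4: r = 2·(1/2)^4 = 1/8).
Summing one r·B term per recipient: 1·0.25·0.52 + 1·0.5·0.375 + 1·0.125·0.394 = 0.36675.

0.36675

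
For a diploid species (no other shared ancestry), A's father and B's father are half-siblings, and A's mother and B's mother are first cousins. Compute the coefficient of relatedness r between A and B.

0.09375

With two independent routes of shared ancestry, r is the sum of the two contributions.
A and B are related in two ways: half first cousins through their fathers (r = 1/16) and second cousins through their mothers (r = 1/32).
r = 1/16 + 1/32 = 0.09375.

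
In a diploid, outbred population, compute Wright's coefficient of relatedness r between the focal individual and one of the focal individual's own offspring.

0.5

Each parent–offspring link contributes a factor of 1/2, and independent paths through distinct common ancestors add.
One parent–offspring link: r = (1/2)^1 = 1/2.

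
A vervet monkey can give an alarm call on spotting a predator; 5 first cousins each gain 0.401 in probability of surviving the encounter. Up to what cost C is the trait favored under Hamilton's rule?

0.250625

r to a first cousin = 1/8 (first cousins share one grandparent pair — two paths of length 4: r = 2·(1/2)^4 = 1/8).
Hamilton's rule: n·r·B > C, so the trait is favored while C < n·r·B = 5·0.125·0.401 = 0.250625.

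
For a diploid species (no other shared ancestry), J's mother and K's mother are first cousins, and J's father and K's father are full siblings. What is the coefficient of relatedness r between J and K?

0.15625

Wright's path rule: contributions from independent ancestry routes add.
J and K are related in two ways: second cousins through their mothers (r = 1/32) and first cousins through their fathers (r = 1/8).
r = 1/32 + 1/8 = 0.15625.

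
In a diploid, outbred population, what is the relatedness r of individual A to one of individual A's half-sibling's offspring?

0.125

Each parent–offspring link contributes a factor of 1/2, and independent paths through distinct common ancestors add.
Half-aunt/uncle↔niece/nephew: one path of length 3: r = (1/2)^3 = 1/8.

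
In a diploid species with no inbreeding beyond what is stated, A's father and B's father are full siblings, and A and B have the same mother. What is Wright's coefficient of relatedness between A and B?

Independent pedigree routes through distinct common ancestors add.
A and B are related in two ways: first cousins through their fathers (r = 1/8) and half-sibs through their shared mother (r = 1/4).
r = 1/8 + 1/4 = 0.375.

0.375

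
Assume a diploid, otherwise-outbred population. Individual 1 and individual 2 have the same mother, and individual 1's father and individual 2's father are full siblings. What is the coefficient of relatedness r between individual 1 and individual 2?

Wright's path rule: contributions from independent ancestry routes add.
Individual 1 and individual 2 are related in two ways: half-sibs through their shared mother (r = 1/4) and first cousins through their fathers (r = 1/8).
r = 1/4 + 1/8 = 0.375.

0.375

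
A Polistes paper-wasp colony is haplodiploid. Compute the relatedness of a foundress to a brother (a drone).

0.25

Her haploid brother carries none of their father's genes and a random half of their mother's genome; that half matches the maternal half of her own genome with probability 1/2: r = 1/2 · 1/2 = 1/4.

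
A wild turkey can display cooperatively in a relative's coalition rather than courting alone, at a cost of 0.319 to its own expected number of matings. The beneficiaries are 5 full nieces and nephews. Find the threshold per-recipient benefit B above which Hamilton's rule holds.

0.2552

r to a full niece or nephew = 1/4 (full aunt/uncle↔niece/nephew: two paths of length 3 through the shared grandparent pair: r = 2·(1/2)^3 = 1/4).
Hamilton's rule with n recipients of equal r: n·r·B > C, so B > C/(n·r) = 0.319/(5·0.25) = 0.2552.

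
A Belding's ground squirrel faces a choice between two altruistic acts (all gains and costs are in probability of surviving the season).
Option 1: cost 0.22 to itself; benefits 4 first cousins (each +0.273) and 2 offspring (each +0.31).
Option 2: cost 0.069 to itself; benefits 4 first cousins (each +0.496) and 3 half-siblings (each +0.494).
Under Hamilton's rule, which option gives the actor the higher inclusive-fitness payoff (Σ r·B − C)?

Option 1: r to a first cousin = 0.125.
Option 1: r to an offspring = 0.5.
Option 1: Σ r·B − C = (4·0.125·0.273 + 2·0.5·0.31) − 0.22 = 0.2265.
Option 2: r to a first cousin = 0.125.
Option 2: r to a half-sibling = 0.25.
Option 2: Σ r·B − C = (4·0.125·0.496 + 3·0.25·0.494) − 0.069 = 0.5495.
Option 2 has the higher net inclusive-fitness payoff.

Option 2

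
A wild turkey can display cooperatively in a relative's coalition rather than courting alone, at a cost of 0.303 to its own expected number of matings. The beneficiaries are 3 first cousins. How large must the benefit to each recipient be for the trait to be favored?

0.808

r to a first cousin = 0.125 (first cousins share one grandparent pair — two paths of length 4: r = 2·(1/2)^4 = 1/8).
Hamilton's rule with n recipients of equal r: n·r·B > C, so B > C/(n·r) = 0.303/(3·0.125) = 0.808.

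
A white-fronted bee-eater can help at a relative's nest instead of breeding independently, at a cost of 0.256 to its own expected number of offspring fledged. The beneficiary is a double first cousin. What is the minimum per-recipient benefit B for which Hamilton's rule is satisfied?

1.024

r to a double first cousin = 0.25 (double first cousins share both grandparent pairs — four paths of length 4: r = 4·(1/2)^4 = 1/4).
Hamilton's rule with n recipients of equal r: n·r·B > C, so B > C/(n·r) = 0.256/(1·0.25) = 1.024.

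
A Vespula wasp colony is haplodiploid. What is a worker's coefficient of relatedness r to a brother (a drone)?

0.25

Her haploid brother carries none of their father's genes and a random half of their mother's genome; that half matches the maternal half of her own genome with probability 1/2: r = 1/2 · 1/2 = 1/4.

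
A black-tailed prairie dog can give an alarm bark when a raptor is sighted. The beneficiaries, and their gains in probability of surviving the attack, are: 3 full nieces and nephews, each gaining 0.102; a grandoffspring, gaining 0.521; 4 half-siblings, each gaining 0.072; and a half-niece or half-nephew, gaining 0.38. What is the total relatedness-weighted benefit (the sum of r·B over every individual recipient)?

0.32625

r to a full niece or nephew = 1/4 (full aunt/uncle↔niece/nephew: two paths of length 3 through the shared grandparent pair: r = 2·(1/2)^3 = 1/4).
r to a grandoffspring = 0.25 (two parent–offspring links: r = (1/2)^2 = 1/4).
r to a half-sibling = 0.25 (half-sibs share one parent — one path of length 2: r = (1/2)^2 = 1/4).
r to a half-niece or half-nephew = 0.125 (half-aunt/uncle↔niece/nephew: one path of length 3: r = (1/2)^3 = 1/8).
Summing one r·B term per recipient: 3·0.25·0.102 + 1·0.25·0.521 + 4·0.25·0.072 + 1·0.125·0.38 = 0.32625.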